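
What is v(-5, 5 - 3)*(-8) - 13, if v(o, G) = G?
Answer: -29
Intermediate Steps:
v(-5, 5 - 3)*(-8) - 13 = (5 - 3)*(-8) - 13 = 2*(-8) - 13 = -16 - 13 = -29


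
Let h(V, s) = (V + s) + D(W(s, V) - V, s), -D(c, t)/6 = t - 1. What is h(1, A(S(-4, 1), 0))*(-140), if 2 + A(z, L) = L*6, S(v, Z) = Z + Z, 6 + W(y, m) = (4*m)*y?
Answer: -2380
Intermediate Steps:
W(y, m) = -6 + 4*m*y (W(y, m) = -6 + (4*m)*y = -6 + 4*m*y)
D(c, t) = 6 - 6*t (D(c, t) = -6*(t - 1) = -6*(-1 + t) = 6 - 6*t)
S(v, Z) = 2*Z
A(z, L) = -2 + 6*L (A(z, L) = -2 + L*6 = -2 + 6*L)
h(V, s) = 6 + V - 5*s (h(V, s) = (V + s) + (6 - 6*s) = 6 + V - 5*s)
h(1, A(S(-4, 1), 0))*(-140) = (6 + 1 - 5*(-2 + 6*0))*(-140) = (6 + 1 - 5*(-2 + 0))*(-140) = (6 + 1 - 5*(-2))*(-140) = (6 + 1 + 10)*(-140) = 17*(-140) = -2380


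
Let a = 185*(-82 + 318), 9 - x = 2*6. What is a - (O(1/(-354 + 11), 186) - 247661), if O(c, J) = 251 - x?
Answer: 291067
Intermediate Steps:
x = -3 (x = 9 - 2*6 = 9 - 1*12 = 9 - 12 = -3)
O(c, J) = 254 (O(c, J) = 251 - 1*(-3) = 251 + 3 = 254)
a = 43660 (a = 185*236 = 43660)
a - (O(1/(-354 + 11), 186) - 247661) = 43660 - (254 - 247661) = 43660 - 1*(-247407) = 43660 + 247407 = 291067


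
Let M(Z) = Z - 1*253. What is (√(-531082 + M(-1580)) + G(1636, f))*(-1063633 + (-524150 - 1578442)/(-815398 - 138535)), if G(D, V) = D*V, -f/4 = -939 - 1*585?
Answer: -10118986901458976832/953933 - 1014632515997*I*√532915/953933 ≈ -1.0608e+13 - 7.7646e+8*I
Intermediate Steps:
M(Z) = -253 + Z (M(Z) = Z - 253 = -253 + Z)
f = 6096 (f = -4*(-939 - 1*585) = -4*(-939 - 585) = -4*(-1524) = 6096)
(√(-531082 + M(-1580)) + G(1636, f))*(-1063633 + (-524150 - 1578442)/(-815398 - 138535)) = (√(-531082 + (-253 - 1580)) + 1636*6096)*(-1063633 + (-524150 - 1578442)/(-815398 - 138535)) = (√(-531082 - 1833) + 9973056)*(-1063633 - 2102592/(-953933)) = (√(-532915) + 9973056)*(-1063633 - 2102592*(-1/953933)) = (I*√532915 + 9973056)*(-1063633 + 2102592/953933) = (9973056 + I*√532915)*(-1014632515997/953933) = -10118986901458976832/953933 - 1014632515997*I*√532915/953933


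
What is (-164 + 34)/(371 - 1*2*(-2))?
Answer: -26/75 ≈ -0.34667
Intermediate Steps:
(-164 + 34)/(371 - 1*2*(-2)) = -130/(371 - 2*(-2)) = -130/(371 + 4) = -130/375 = -130*1/375 = -26/75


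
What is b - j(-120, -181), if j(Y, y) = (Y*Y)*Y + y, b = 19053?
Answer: 1747234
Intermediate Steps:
j(Y, y) = y + Y**3 (j(Y, y) = Y**2*Y + y = Y**3 + y = y + Y**3)
b - j(-120, -181) = 19053 - (-181 + (-120)**3) = 19053 - (-181 - 1728000) = 19053 - 1*(-1728181) = 19053 + 1728181 = 1747234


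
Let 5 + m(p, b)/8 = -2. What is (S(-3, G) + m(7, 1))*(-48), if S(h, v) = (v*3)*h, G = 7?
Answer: 5712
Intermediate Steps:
m(p, b) = -56 (m(p, b) = -40 + 8*(-2) = -40 - 16 = -56)
S(h, v) = 3*h*v (S(h, v) = (3*v)*h = 3*h*v)
(S(-3, G) + m(7, 1))*(-48) = (3*(-3)*7 - 56)*(-48) = (-63 - 56)*(-48) = -119*(-48) = 5712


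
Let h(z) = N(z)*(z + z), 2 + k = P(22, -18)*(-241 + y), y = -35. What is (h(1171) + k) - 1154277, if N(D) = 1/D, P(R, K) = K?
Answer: -1149309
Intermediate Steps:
k = 4966 (k = -2 - 18*(-241 - 35) = -2 - 18*(-276) = -2 + 4968 = 4966)
h(z) = 2 (h(z) = (z + z)/z = (2*z)/z = 2)
(h(1171) + k) - 1154277 = (2 + 4966) - 1154277 = 4968 - 1154277 = -1149309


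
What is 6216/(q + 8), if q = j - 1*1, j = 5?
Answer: 518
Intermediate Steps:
q = 4 (q = 5 - 1*1 = 5 - 1 = 4)
6216/(q + 8) = 6216/(4 + 8) = 6216/12 = (1/12)*6216 = 518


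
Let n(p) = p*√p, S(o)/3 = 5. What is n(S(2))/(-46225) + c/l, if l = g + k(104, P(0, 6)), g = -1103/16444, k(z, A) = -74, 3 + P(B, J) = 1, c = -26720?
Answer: 439383680/1217959 - 3*√15/9245 ≈ 360.75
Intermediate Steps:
S(o) = 15 (S(o) = 3*5 = 15)
P(B, J) = -2 (P(B, J) = -3 + 1 = -2)
g = -1103/16444 (g = -1103*1/16444 = -1103/16444 ≈ -0.067076)
n(p) = p^(3/2)
l = -1217959/16444 (l = -1103/16444 - 74 = -1217959/16444 ≈ -74.067)
n(S(2))/(-46225) + c/l = 15^(3/2)/(-46225) - 26720/(-1217959/16444) = (15*√15)*(-1/46225) - 26720*(-16444/1217959) = -3*√15/9245 + 439383680/1217959 = 439383680/1217959 - 3*√15/9245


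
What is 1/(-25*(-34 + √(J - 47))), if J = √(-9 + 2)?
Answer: 1/(25*(34 - √(-47 + I*√7))) ≈ 0.0011364 + 0.00023054*I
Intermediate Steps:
J = I*√7 (J = √(-7) = I*√7 ≈ 2.6458*I)
1/(-25*(-34 + √(J - 47))) = 1/(-25*(-34 + √(I*√7 - 47))) = 1/(-25*(-34 + √(-47 + I*√7))) = 1/(850 - 25*√(-47 + I*√7))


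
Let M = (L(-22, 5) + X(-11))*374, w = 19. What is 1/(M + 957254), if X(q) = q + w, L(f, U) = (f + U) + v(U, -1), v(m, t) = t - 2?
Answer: 1/952766 ≈ 1.0496e-6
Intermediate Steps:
v(m, t) = -2 + t
L(f, U) = -3 + U + f (L(f, U) = (f + U) + (-2 - 1) = (U + f) - 3 = -3 + U + f)
X(q) = 19 + q (X(q) = q + 19 = 19 + q)
M = -4488 (M = ((-3 + 5 - 22) + (19 - 11))*374 = (-20 + 8)*374 = -12*374 = -4488)
1/(M + 957254) = 1/(-4488 + 957254) = 1/952766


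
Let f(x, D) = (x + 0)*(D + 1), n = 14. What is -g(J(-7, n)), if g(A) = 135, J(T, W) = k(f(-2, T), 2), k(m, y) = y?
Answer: -135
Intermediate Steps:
f(x, D) = x*(1 + D)
J(T, W) = 2
-g(J(-7, n)) = -1*135 = -135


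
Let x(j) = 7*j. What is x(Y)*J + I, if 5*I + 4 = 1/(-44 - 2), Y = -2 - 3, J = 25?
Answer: -40287/46 ≈ -875.80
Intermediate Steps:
Y = -5
I = -37/46 (I = -⅘ + 1/(5*(-44 - 2)) = -⅘ + (⅕)/(-46) = -⅘ + (⅕)*(-1/46) = -⅘ - 1/230 = -37/46 ≈ -0.80435)
x(Y)*J + I = (7*(-5))*25 - 37/46 = -35*25 - 37/46 = -875 - 37/46 = -40287/46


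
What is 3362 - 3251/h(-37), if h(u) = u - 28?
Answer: 221781/65 ≈ 3412.0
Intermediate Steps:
h(u) = -28 + u
3362 - 3251/h(-37) = 3362 - 3251/(-28 - 37) = 3362 - 3251/(-65) = 3362 - 3251*(-1/65) = 3362 + 3251/65 = 221781/65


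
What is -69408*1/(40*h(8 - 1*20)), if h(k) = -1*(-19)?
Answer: -8676/95 ≈ -91.326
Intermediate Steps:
h(k) = 19
-69408*1/(40*h(8 - 1*20)) = -69408/(19*40) = -69408/760 = -69408*1/760 = -8676/95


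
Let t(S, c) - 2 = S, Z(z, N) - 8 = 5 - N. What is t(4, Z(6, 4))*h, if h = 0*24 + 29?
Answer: 174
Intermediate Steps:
Z(z, N) = 13 - N (Z(z, N) = 8 + (5 - N) = 13 - N)
t(S, c) = 2 + S
h = 29 (h = 0 + 29 = 29)
t(4, Z(6, 4))*h = (2 + 4)*29 = 6*29 = 174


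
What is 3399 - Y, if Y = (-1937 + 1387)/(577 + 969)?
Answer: 2627702/773 ≈ 3399.4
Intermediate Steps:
Y = -275/773 (Y = -550/1546 = -550*1/1546 = -275/773 ≈ -0.35576)
3399 - Y = 3399 - 1*(-275/773) = 3399 + 275/773 = 2627702/773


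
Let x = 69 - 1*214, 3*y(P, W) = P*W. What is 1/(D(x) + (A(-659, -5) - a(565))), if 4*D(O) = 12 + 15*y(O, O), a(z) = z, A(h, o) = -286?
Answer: 4/101733 ≈ 3.9319e-5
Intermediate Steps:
y(P, W) = P*W/3 (y(P, W) = (P*W)/3 = P*W/3)
x = -145 (x = 69 - 214 = -145)
D(O) = 3 + 5*O²/4 (D(O) = (12 + 15*(O*O/3))/4 = (12 + 15*(O²/3))/4 = (12 + 5*O²)/4 = 3 + 5*O²/4)
1/(D(x) + (A(-659, -5) - a(565))) = 1/((3 + (5/4)*(-145)²) + (-286 - 1*565)) = 1/((3 + (5/4)*21025) + (-286 - 565)) = 1/((3 + 105125/4) - 851) = 1/(105137/4 - 851) = 1/(101733/4) = 4/101733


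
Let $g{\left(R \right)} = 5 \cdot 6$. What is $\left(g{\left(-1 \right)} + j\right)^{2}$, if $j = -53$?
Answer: $529$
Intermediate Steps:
$g{\left(R \right)} = 30$
$\left(g{\left(-1 \right)} + j\right)^{2} = \left(30 - 53\right)^{2} = \left(-23\right)^{2} = 529$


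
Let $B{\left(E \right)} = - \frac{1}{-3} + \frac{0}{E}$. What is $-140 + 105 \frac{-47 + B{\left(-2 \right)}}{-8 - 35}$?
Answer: $- \frac{1120}{43} \approx -26.047$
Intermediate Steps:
$B{\left(E \right)} = \frac{1}{3}$ ($B{\left(E \right)} = \left(-1\right) \left(- \frac{1}{3}\right) + 0 = \frac{1}{3} + 0 = \frac{1}{3}$)
$-140 + 105 \frac{-47 + B{\left(-2 \right)}}{-8 - 35} = -140 + 105 \frac{-47 + \frac{1}{3}}{-8 - 35} = -140 + 105 \left(- \frac{140}{3 \left(-43\right)}\right) = -140 + 105 \left(\left(- \frac{140}{3}\right) \left(- \frac{1}{43}\right)\right) = -140 + 105 \cdot \frac{140}{129} = -140 + \frac{4900}{43} = - \frac{1120}{43}$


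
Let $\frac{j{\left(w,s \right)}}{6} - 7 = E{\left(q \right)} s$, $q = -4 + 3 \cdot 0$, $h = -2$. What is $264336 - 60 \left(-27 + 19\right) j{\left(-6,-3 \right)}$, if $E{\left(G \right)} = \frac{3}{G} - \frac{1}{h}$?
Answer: $286656$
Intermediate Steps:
$q = -4$ ($q = -4 + 0 = -4$)
$E{\left(G \right)} = \frac{1}{2} + \frac{3}{G}$ ($E{\left(G \right)} = \frac{3}{G} - \frac{1}{-2} = \frac{3}{G} - - \frac{1}{2} = \frac{3}{G} + \frac{1}{2} = \frac{1}{2} + \frac{3}{G}$)
$j{\left(w,s \right)} = 42 - \frac{3 s}{2}$ ($j{\left(w,s \right)} = 42 + 6 \frac{6 - 4}{2 \left(-4\right)} s = 42 + 6 \cdot \frac{1}{2} \left(- \frac{1}{4}\right) 2 s = 42 + 6 \left(- \frac{s}{4}\right) = 42 - \frac{3 s}{2}$)
$264336 - 60 \left(-27 + 19\right) j{\left(-6,-3 \right)} = 264336 - 60 \left(-27 + 19\right) \left(42 - - \frac{9}{2}\right) = 264336 - 60 \left(- 8 \left(42 + \frac{9}{2}\right)\right) = 264336 - 60 \left(\left(-8\right) \frac{93}{2}\right) = 264336 - 60 \left(-372\right) = 264336 - -22320 = 264336 + 22320 = 286656$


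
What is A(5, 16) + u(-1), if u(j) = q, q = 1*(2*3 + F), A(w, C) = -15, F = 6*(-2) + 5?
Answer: -16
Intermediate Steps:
F = -7 (F = -12 + 5 = -7)
q = -1 (q = 1*(2*3 - 7) = 1*(6 - 7) = 1*(-1) = -1)
u(j) = -1
A(5, 16) + u(-1) = -15 - 1 = -16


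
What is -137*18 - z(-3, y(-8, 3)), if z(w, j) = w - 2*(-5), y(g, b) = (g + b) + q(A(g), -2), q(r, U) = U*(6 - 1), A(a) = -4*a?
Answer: -2473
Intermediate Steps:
q(r, U) = 5*U (q(r, U) = U*5 = 5*U)
y(g, b) = -10 + b + g (y(g, b) = (g + b) + 5*(-2) = (b + g) - 10 = -10 + b + g)
z(w, j) = 10 + w (z(w, j) = w + 10 = 10 + w)
-137*18 - z(-3, y(-8, 3)) = -137*18 - (10 - 3) = -2466 - 1*7 = -2466 - 7 = -2473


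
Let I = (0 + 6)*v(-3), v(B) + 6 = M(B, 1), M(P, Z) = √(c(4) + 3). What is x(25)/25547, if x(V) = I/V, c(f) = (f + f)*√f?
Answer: -36/638675 + 6*√19/638675 ≈ -1.5417e-5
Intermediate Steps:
c(f) = 2*f^(3/2) (c(f) = (2*f)*√f = 2*f^(3/2))
M(P, Z) = √19 (M(P, Z) = √(2*4^(3/2) + 3) = √(2*8 + 3) = √(16 + 3) = √19)
v(B) = -6 + √19
I = -36 + 6*√19 (I = (0 + 6)*(-6 + √19) = 6*(-6 + √19) = -36 + 6*√19 ≈ -9.8466)
x(V) = (-36 + 6*√19)/V
x(25)/25547 = (6*(-6 + √19)/25)/25547 = (6*(1/25)*(-6 + √19))*(1/25547) = (-36/25 + 6*√19/25)*(1/25547) = -36/638675 + 6*√19/638675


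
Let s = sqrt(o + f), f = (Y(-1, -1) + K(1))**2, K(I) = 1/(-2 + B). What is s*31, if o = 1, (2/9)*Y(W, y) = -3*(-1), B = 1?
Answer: 31*sqrt(629)/2 ≈ 388.74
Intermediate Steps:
Y(W, y) = 27/2 (Y(W, y) = 9*(-3*(-1))/2 = (9/2)*3 = 27/2)
K(I) = -1 (K(I) = 1/(-2 + 1) = 1/(-1) = -1)
f = 625/4 (f = (27/2 - 1)**2 = (25/2)**2 = 625/4 ≈ 156.25)
s = sqrt(629)/2 (s = sqrt(1 + 625/4) = sqrt(629/4) = sqrt(629)/2 ≈ 12.540)
s*31 = (sqrt(629)/2)*31 = 31*sqrt(629)/2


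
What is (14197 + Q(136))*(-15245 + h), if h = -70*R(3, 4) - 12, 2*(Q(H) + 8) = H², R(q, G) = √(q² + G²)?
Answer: -365781259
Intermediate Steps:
R(q, G) = √(G² + q²)
Q(H) = -8 + H²/2
h = -362 (h = -70*√(4² + 3²) - 12 = -70*√(16 + 9) - 12 = -70*√25 - 12 = -70*5 - 12 = -350 - 12 = -362)
(14197 + Q(136))*(-15245 + h) = (14197 + (-8 + (½)*136²))*(-15245 - 362) = (14197 + (-8 + (½)*18496))*(-15607) = (14197 + (-8 + 9248))*(-15607) = (14197 + 9240)*(-15607) = 23437*(-15607) = -365781259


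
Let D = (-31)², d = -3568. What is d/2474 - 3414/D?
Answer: -5937542/1188757 ≈ -4.9948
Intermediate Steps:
D = 961
d/2474 - 3414/D = -3568/2474 - 3414/961 = -3568*1/2474 - 3414*1/961 = -1784/1237 - 3414/961 = -5937542/1188757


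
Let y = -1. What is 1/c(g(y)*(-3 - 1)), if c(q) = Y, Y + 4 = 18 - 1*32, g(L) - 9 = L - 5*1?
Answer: -1/18 ≈ -0.055556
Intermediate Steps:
g(L) = 4 + L (g(L) = 9 + (L - 5*1) = 9 + (L - 5) = 9 + (-5 + L) = 4 + L)
Y = -18 (Y = -4 + (18 - 1*32) = -4 + (18 - 32) = -4 - 14 = -18)
c(q) = -18
1/c(g(y)*(-3 - 1)) = 1/(-18) = -1/18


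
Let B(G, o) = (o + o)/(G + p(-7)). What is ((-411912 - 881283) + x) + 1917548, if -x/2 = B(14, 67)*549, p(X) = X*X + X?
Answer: 8704159/14 ≈ 6.2173e+5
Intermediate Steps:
p(X) = X + X**2 (p(X) = X**2 + X = X + X**2)
B(G, o) = 2*o/(42 + G) (B(G, o) = (o + o)/(G - 7*(1 - 7)) = (2*o)/(G - 7*(-6)) = (2*o)/(G + 42) = (2*o)/(42 + G) = 2*o/(42 + G))
x = -36783/14 (x = -2*2*67/(42 + 14)*549 = -2*2*67/56*549 = -2*2*67*(1/56)*549 = -67*549/14 = -2*36783/28 = -36783/14 ≈ -2627.4)
((-411912 - 881283) + x) + 1917548 = ((-411912 - 881283) - 36783/14) + 1917548 = (-1293195 - 36783/14) + 1917548 = -18141513/14 + 1917548 = 8704159/14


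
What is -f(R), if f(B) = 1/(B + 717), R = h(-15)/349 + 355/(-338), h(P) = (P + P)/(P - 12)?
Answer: -1061658/760097111 ≈ -0.0013967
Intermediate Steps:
h(P) = 2*P/(-12 + P) (h(P) = (2*P)/(-12 + P) = 2*P/(-12 + P))
R = -1111675/1061658 (R = (2*(-15)/(-12 - 15))/349 + 355/(-338) = (2*(-15)/(-27))*(1/349) + 355*(-1/338) = (2*(-15)*(-1/27))*(1/349) - 355/338 = (10/9)*(1/349) - 355/338 = 10/3141 - 355/338 = -1111675/1061658 ≈ -1.0471)
f(B) = 1/(717 + B)
-f(R) = -1/(717 - 1111675/1061658) = -1/760097111/1061658 = -1*1061658/760097111 = -1061658/760097111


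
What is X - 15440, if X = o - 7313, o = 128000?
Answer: 105247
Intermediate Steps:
X = 120687 (X = 128000 - 7313 = 120687)
X - 15440 = 120687 - 15440 = 105247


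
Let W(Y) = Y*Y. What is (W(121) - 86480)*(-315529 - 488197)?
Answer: 57738872114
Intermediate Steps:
W(Y) = Y²
(W(121) - 86480)*(-315529 - 488197) = (121² - 86480)*(-315529 - 488197) = (14641 - 86480)*(-803726) = -71839*(-803726) = 57738872114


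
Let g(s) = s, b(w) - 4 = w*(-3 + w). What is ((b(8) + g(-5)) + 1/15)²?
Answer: 343396/225 ≈ 1526.2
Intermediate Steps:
b(w) = 4 + w*(-3 + w)
((b(8) + g(-5)) + 1/15)² = (((4 + 8² - 3*8) - 5) + 1/15)² = (((4 + 64 - 24) - 5) + 1/15)² = ((44 - 5) + 1/15)² = (39 + 1/15)² = (586/15)² = 343396/225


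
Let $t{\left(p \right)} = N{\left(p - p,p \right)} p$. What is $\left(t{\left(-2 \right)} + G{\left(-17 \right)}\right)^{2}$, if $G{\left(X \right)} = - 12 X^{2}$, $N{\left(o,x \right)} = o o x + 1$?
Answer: $12040900$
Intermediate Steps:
$N{\left(o,x \right)} = 1 + x o^{2}$ ($N{\left(o,x \right)} = o^{2} x + 1 = x o^{2} + 1 = 1 + x o^{2}$)
$t{\left(p \right)} = p$ ($t{\left(p \right)} = \left(1 + p \left(p - p\right)^{2}\right) p = \left(1 + p 0^{2}\right) p = \left(1 + p 0\right) p = \left(1 + 0\right) p = 1 p = p$)
$\left(t{\left(-2 \right)} + G{\left(-17 \right)}\right)^{2} = \left(-2 - 12 \left(-17\right)^{2}\right)^{2} = \left(-2 - 3468\right)^{2} = \left(-3470\right)^{2} = 12040900$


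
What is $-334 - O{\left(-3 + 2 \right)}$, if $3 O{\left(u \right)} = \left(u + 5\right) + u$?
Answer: $-335$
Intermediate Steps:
$O{\left(u \right)} = \frac{5}{3} + \frac{2 u}{3}$ ($O{\left(u \right)} = \frac{\left(u + 5\right) + u}{3} = \frac{\left(5 + u\right) + u}{3} = \frac{5 + 2 u}{3} = \frac{5}{3} + \frac{2 u}{3}$)
$-334 - O{\left(-3 + 2 \right)} = -334 - \left(\frac{5}{3} + \frac{2 \left(-3 + 2\right)}{3}\right) = -334 - \left(\frac{5}{3} + \frac{2}{3} \left(-1\right)\right) = -334 - \left(\frac{5}{3} - \frac{2}{3}\right) = -334 - 1 = -335$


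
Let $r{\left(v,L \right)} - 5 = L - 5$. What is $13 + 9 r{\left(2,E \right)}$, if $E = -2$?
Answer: $-5$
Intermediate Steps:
$r{\left(v,L \right)} = L$ ($r{\left(v,L \right)} = 5 + \left(L - 5\right) = 5 + \left(-5 + L\right) = L$)
$13 + 9 r{\left(2,E \right)} = 13 + 9 \left(-2\right) = 13 - 18 = -5$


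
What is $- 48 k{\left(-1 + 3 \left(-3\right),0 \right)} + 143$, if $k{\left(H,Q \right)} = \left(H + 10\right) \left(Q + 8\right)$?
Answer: $143$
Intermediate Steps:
$k{\left(H,Q \right)} = \left(8 + Q\right) \left(10 + H\right)$ ($k{\left(H,Q \right)} = \left(10 + H\right) \left(8 + Q\right) = \left(8 + Q\right) \left(10 + H\right)$)
$- 48 k{\left(-1 + 3 \left(-3\right),0 \right)} + 143 = - 48 \left(80 + 8 \left(-1 + 3 \left(-3\right)\right) + 10 \cdot 0 + \left(-1 + 3 \left(-3\right)\right) 0\right) + 143 = - 48 \left(80 + 8 \left(-1 - 9\right) + 0 + \left(-1 - 9\right) 0\right) + 143 = - 48 \left(80 + 8 \left(-10\right) + 0 - 0\right) + 143 = - 48 \left(80 - 80 + 0 + 0\right) + 143 = \left(-48\right) 0 + 143 = 0 + 143 = 143$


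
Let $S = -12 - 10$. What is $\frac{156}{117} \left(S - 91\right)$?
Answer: $- \frac{452}{3} \approx -150.67$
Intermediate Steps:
$S = -22$ ($S = -12 - 10 = -22$)
$\frac{156}{117} \left(S - 91\right) = \frac{156}{117} \left(-22 - 91\right) = 156 \cdot \frac{1}{117} \left(-22 - 91\right) = \frac{4}{3} \left(-113\right) = - \frac{452}{3}$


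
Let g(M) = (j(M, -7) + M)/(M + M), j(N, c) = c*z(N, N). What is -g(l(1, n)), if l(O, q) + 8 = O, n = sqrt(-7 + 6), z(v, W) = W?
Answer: 3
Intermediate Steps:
n = I (n = sqrt(-1) = I ≈ 1.0*I)
l(O, q) = -8 + O
j(N, c) = N*c (j(N, c) = c*N = N*c)
g(M) = -3 (g(M) = (M*(-7) + M)/(M + M) = (-7*M + M)/((2*M)) = (-6*M)*(1/(2*M)) = -3)
-g(l(1, n)) = -1*(-3) = 3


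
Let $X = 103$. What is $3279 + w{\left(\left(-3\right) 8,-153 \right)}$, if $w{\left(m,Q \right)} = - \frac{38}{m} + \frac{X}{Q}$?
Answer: $\frac{2007305}{612} \approx 3279.9$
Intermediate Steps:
$w{\left(m,Q \right)} = - \frac{38}{m} + \frac{103}{Q}$
$3279 + w{\left(\left(-3\right) 8,-153 \right)} = 3279 + \left(- \frac{38}{\left(-3\right) 8} + \frac{103}{-153}\right) = 3279 - \left(\frac{103}{153} + \frac{38}{-24}\right) = 3279 - - \frac{557}{612} = 3279 + \left(\frac{19}{12} - \frac{103}{153}\right) = 3279 + \frac{557}{612} = \frac{2007305}{612}$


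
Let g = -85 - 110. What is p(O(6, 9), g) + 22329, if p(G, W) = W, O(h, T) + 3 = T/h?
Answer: 22134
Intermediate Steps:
g = -195
O(h, T) = -3 + T/h
p(O(6, 9), g) + 22329 = -195 + 22329 = 22134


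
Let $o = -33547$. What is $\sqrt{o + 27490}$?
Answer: $3 i \sqrt{673} \approx 77.827 i$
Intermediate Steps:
$\sqrt{o + 27490} = \sqrt{-33547 + 27490} = \sqrt{-6057} = 3 i \sqrt{673}$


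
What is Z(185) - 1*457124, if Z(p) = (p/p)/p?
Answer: -84567939/185 ≈ -4.5712e+5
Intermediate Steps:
Z(p) = 1/p
Z(185) - 1*457124 = 1/185 - 1*457124 = 1/185 - 457124 = -84567939/185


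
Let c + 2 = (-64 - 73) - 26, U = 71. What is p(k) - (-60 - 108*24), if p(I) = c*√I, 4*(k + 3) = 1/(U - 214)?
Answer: 2652 - 15*I*√245531/26 ≈ 2652.0 - 285.87*I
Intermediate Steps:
k = -1717/572 (k = -3 + 1/(4*(71 - 214)) = -3 + (¼)/(-143) = -3 + (¼)*(-1/143) = -3 - 1/572 = -1717/572 ≈ -3.0017)
c = -165 (c = -2 + ((-64 - 73) - 26) = -2 + (-137 - 26) = -2 - 163 = -165)
p(I) = -165*√I
p(k) - (-60 - 108*24) = -15*I*√245531/26 - (-60 - 108*24) = -15*I*√245531/26 - (-60 - 2592) = -15*I*√245531/26 - 1*(-2652) = -15*I*√245531/26 + 2652 = 2652 - 15*I*√245531/26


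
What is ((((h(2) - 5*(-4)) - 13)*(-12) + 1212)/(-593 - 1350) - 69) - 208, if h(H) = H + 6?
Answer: -539243/1943 ≈ -277.53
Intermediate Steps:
h(H) = 6 + H
((((h(2) - 5*(-4)) - 13)*(-12) + 1212)/(-593 - 1350) - 69) - 208 = (((((6 + 2) - 5*(-4)) - 13)*(-12) + 1212)/(-593 - 1350) - 69) - 208 = ((((8 + 20) - 13)*(-12) + 1212)/(-1943) - 69) - 208 = (((28 - 13)*(-12) + 1212)*(-1/1943) - 69) - 208 = ((15*(-12) + 1212)*(-1/1943) - 69) - 208 = ((-180 + 1212)*(-1/1943) - 69) - 208 = (1032*(-1/1943) - 69) - 208 = (-1032/1943 - 69) - 208 = -135099/1943 - 208 = -539243/1943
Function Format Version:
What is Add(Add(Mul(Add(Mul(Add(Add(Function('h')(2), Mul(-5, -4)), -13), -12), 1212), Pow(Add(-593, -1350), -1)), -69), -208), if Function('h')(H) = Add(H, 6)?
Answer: Rational(-539243, 1943) ≈ -277.53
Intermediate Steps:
Function('h')(H) = Add(6, H)
Add(Add(Mul(Add(Mul(Add(Add(Function('h')(2), Mul(-5, -4)), -13), -12), 1212), Pow(Add(-593, -1350), -1)), -69), -208) = Add(Add(Mul(Add(Mul(Add(Add(Add(6, 2), Mul(-5, -4)), -13), -12), 1212), Pow(Add(-593, -1350), -1)), -69), -208) = Add(Add(Mul(Add(Mul(Add(Add(8, 20), -13), -12), 1212), Pow(-1943, -1)), -69), -208) = Add(Add(Mul(Add(Mul(Add(28, -13), -12), 1212), Rational(-1, 1943)), -69), -208) = Add(Add(Mul(Add(Mul(15, -12), 1212), Rational(-1, 1943)), -69), -208) = Add(Add(Mul(Add(-180, 1212), Rational(-1, 1943)), -69), -208) = Add(Add(Mul(1032, Rational(-1, 1943)), -69), -208) = Add(Add(Rational(-1032, 1943), -69), -208) = Add(Rational(-135099, 1943), -208) = Rational(-539243, 1943)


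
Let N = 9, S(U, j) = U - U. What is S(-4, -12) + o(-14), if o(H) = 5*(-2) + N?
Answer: -1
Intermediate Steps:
S(U, j) = 0
o(H) = -1 (o(H) = 5*(-2) + 9 = -10 + 9 = -1)
S(-4, -12) + o(-14) = 0 - 1 = -1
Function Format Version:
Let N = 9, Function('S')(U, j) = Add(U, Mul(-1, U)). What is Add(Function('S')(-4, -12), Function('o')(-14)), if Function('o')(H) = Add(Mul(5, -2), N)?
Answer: -1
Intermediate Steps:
Function('S')(U, j) = 0
Function('o')(H) = -1 (Function('o')(H) = Add(Mul(5, -2), 9) = Add(-10, 9) = -1)
Add(Function('S')(-4, -12), Function('o')(-14)) = Add(0, -1) = -1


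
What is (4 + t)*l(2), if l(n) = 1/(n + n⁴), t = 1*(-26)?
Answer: -11/9 ≈ -1.2222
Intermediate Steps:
t = -26
(4 + t)*l(2) = (4 - 26)/(2 + 2⁴) = -22/(2 + 16) = -22/18 = -22*1/18 = -11/9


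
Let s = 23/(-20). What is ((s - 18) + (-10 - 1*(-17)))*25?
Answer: -1215/4 ≈ -303.75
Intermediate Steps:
s = -23/20 (s = 23*(-1/20) = -23/20 ≈ -1.1500)
((s - 18) + (-10 - 1*(-17)))*25 = ((-23/20 - 18) + (-10 - 1*(-17)))*25 = (-383/20 + (-10 + 17))*25 = (-383/20 + 7)*25 = -243/20*25 = -1215/4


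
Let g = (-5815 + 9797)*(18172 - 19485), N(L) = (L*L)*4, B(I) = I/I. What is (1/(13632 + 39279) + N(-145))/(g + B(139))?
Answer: -4449815101/276638020515 ≈ -0.016085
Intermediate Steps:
B(I) = 1
N(L) = 4*L² (N(L) = L²*4 = 4*L²)
g = -5228366 (g = 3982*(-1313) = -5228366)
(1/(13632 + 39279) + N(-145))/(g + B(139)) = (1/(13632 + 39279) + 4*(-145)²)/(-5228366 + 1) = (1/52911 + 4*21025)/(-5228365) = (1/52911 + 84100)*(-1/5228365) = (4449815101/52911)*(-1/5228365) = -4449815101/276638020515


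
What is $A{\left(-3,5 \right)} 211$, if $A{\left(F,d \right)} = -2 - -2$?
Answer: $0$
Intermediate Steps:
$A{\left(F,d \right)} = 0$ ($A{\left(F,d \right)} = -2 + 2 = 0$)
$A{\left(-3,5 \right)} 211 = 0 \cdot 211 = 0$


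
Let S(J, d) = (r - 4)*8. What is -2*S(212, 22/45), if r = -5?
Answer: 144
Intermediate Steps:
S(J, d) = -72 (S(J, d) = (-5 - 4)*8 = -9*8 = -72)
-2*S(212, 22/45) = -2*(-72) = 144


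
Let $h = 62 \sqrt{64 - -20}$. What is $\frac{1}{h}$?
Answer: $\frac{\sqrt{21}}{2604} \approx 0.0017598$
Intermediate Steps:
$h = 124 \sqrt{21}$ ($h = 62 \sqrt{64 + 20} = 62 \sqrt{84} = 62 \cdot 2 \sqrt{21} = 124 \sqrt{21} \approx 568.24$)
$\frac{1}{h} = \frac{1}{124 \sqrt{21}} = \frac{\sqrt{21}}{2604}$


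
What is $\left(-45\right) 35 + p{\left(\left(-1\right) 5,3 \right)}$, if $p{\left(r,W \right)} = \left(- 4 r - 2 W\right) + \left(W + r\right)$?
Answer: $-1563$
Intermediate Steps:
$p{\left(r,W \right)} = - W - 3 r$
$\left(-45\right) 35 + p{\left(\left(-1\right) 5,3 \right)} = \left(-45\right) 35 - \left(3 + 3 \left(\left(-1\right) 5\right)\right) = -1575 - -12 = -1575 + \left(-3 + 15\right) = -1575 + 12 = -1563$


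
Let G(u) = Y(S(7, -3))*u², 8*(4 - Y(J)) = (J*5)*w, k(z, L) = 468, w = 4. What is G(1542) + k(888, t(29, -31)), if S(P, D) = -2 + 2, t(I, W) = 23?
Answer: 9511524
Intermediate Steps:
S(P, D) = 0
Y(J) = 4 - 5*J/2 (Y(J) = 4 - J*5*4/8 = 4 - 5*J*4/8 = 4 - 5*J/2)
G(u) = 4*u² (G(u) = (4 - 5/2*0)*u² = (4 + 0)*u² = 4*u²)
G(1542) + k(888, t(29, -31)) = 4*1542² + 468 = 4*2377764 + 468 = 9511056 + 468 = 9511524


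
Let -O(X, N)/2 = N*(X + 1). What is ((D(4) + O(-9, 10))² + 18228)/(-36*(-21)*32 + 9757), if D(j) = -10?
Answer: 40728/33949 ≈ 1.1997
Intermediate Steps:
O(X, N) = -2*N*(1 + X) (O(X, N) = -2*N*(X + 1) = -2*N*(1 + X))
((D(4) + O(-9, 10))² + 18228)/(-36*(-21)*32 + 9757) = ((-10 - 2*10*(1 - 9))² + 18228)/(-36*(-21)*32 + 9757) = ((-10 - 2*10*(-8))² + 18228)/(756*32 + 9757) = ((-10 + 160)² + 18228)/(24192 + 9757) = (150² + 18228)/33949 = (22500 + 18228)*(1/33949) = 40728*(1/33949) = 40728/33949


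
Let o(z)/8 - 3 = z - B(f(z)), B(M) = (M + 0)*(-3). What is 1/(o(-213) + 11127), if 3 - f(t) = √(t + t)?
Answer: 3173/30285579 + 8*I*√426/30285579 ≈ 0.00010477 + 5.452e-6*I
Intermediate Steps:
f(t) = 3 - √2*√t (f(t) = 3 - √(t + t) = 3 - √(2*t) = 3 - √2*√t)
B(M) = -3*M (B(M) = M*(-3) = -3*M)
o(z) = 96 + 8*z - 24*√2*√z (o(z) = 24 + 8*(z - (-3)*(3 - √2*√z)) = 24 + 8*(z - (-9 + 3*√2*√z)) = 24 + 8*(z + (9 - 3*√2*√z)) = 24 + 8*(9 + z - 3*√2*√z) = 24 + (72 + 8*z - 24*√2*√z) = 96 + 8*z - 24*√2*√z)
1/(o(-213) + 11127) = 1/((96 + 8*(-213) - 24*√2*√(-213)) + 11127) = 1/((96 - 1704 - 24*√2*I*√213) + 11127) = 1/((96 - 1704 - 24*I*√426) + 11127) = 1/((-1608 - 24*I*√426) + 11127) = 1/(9519 - 24*I*√426)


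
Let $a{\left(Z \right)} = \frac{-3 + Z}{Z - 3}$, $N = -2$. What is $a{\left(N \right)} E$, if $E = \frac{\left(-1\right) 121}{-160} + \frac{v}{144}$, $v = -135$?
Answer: $- \frac{29}{160} \approx -0.18125$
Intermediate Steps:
$E = - \frac{29}{160}$ ($E = \frac{\left(-1\right) 121}{-160} - \frac{135}{144} = \left(-121\right) \left(- \frac{1}{160}\right) - \frac{15}{16} = \frac{121}{160} - \frac{15}{16} = - \frac{29}{160} \approx -0.18125$)
$a{\left(Z \right)} = 1$ ($a{\left(Z \right)} = \frac{-3 + Z}{-3 + Z} = 1$)
$a{\left(N \right)} E = 1 \left(- \frac{29}{160}\right) = - \frac{29}{160}$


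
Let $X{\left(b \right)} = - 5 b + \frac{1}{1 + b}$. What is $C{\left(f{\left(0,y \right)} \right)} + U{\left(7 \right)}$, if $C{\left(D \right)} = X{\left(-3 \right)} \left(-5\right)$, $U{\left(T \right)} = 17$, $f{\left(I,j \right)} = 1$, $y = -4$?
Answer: $- \frac{111}{2} \approx -55.5$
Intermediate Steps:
$X{\left(b \right)} = \frac{1}{1 + b} - 5 b$
$C{\left(D \right)} = - \frac{145}{2}$ ($C{\left(D \right)} = \frac{1 - -15 - 5 \left(-3\right)^{2}}{1 - 3} \left(-5\right) = \frac{1 + 15 - 45}{-2} \left(-5\right) = - \frac{1 + 15 - 45}{2} \left(-5\right) = \left(- \frac{1}{2}\right) \left(-29\right) \left(-5\right) = \frac{29}{2} \left(-5\right) = - \frac{145}{2}$)
$C{\left(f{\left(0,y \right)} \right)} + U{\left(7 \right)} = - \frac{145}{2} + 17 = - \frac{111}{2}$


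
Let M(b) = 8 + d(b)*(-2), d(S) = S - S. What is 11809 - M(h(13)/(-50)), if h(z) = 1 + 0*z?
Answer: 11801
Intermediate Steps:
d(S) = 0
h(z) = 1 (h(z) = 1 + 0 = 1)
M(b) = 8 (M(b) = 8 + 0*(-2) = 8 + 0 = 8)
11809 - M(h(13)/(-50)) = 11809 - 1*8 = 11809 - 8 = 11801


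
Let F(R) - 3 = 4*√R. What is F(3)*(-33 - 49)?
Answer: -246 - 328*√3 ≈ -814.11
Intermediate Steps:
F(R) = 3 + 4*√R
F(3)*(-33 - 49) = (3 + 4*√3)*(-33 - 49) = (3 + 4*√3)*(-82) = -246 - 328*√3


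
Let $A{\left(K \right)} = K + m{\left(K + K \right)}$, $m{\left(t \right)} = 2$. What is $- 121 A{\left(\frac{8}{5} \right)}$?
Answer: $- \frac{2178}{5} \approx -435.6$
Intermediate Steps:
$A{\left(K \right)} = 2 + K$ ($A{\left(K \right)} = K + 2 = 2 + K$)
$- 121 A{\left(\frac{8}{5} \right)} = - 121 \left(2 + \frac{8}{5}\right) = \left(-121\right) \frac{18}{5} = - \frac{2178}{5}$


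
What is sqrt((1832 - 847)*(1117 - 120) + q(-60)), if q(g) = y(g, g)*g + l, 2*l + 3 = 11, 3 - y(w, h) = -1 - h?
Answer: sqrt(985409) ≈ 992.68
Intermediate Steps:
y(w, h) = 4 + h (y(w, h) = 3 - (-1 - h) = 3 + (1 + h) = 4 + h)
l = 4 (l = -3/2 + (1/2)*11 = -3/2 + 11/2 = 4)
q(g) = 4 + g*(4 + g) (q(g) = (4 + g)*g + 4 = g*(4 + g) + 4 = 4 + g*(4 + g))
sqrt((1832 - 847)*(1117 - 120) + q(-60)) = sqrt((1832 - 847)*(1117 - 120) + (4 - 60*(4 - 60))) = sqrt(985*997 + (4 - 60*(-56))) = sqrt(982045 + (4 + 3360)) = sqrt(982045 + 3364) = sqrt(985409)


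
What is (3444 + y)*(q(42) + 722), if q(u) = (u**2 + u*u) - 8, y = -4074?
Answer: -2672460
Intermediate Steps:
q(u) = -8 + 2*u**2 (q(u) = (u**2 + u**2) - 8 = 2*u**2 - 8 = -8 + 2*u**2)
(3444 + y)*(q(42) + 722) = (3444 - 4074)*((-8 + 2*42**2) + 722) = -630*((-8 + 2*1764) + 722) = -630*((-8 + 3528) + 722) = -630*(3520 + 722) = -630*4242 = -2672460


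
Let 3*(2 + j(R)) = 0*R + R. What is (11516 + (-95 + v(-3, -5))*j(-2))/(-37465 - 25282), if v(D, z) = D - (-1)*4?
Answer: -35300/188241 ≈ -0.18753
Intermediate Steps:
j(R) = -2 + R/3 (j(R) = -2 + (0*R + R)/3 = -2 + (0 + R)/3 = -2 + R/3)
v(D, z) = 4 + D (v(D, z) = D - 1*(-4) = D + 4 = 4 + D)
(11516 + (-95 + v(-3, -5))*j(-2))/(-37465 - 25282) = (11516 + (-95 + (4 - 3))*(-2 + (⅓)*(-2)))/(-37465 - 25282) = (11516 + (-95 + 1)*(-2 - ⅔))/(-62747) = (11516 - 94*(-8/3))*(-1/62747) = (11516 + 752/3)*(-1/62747) = (35300/3)*(-1/62747) = -35300/188241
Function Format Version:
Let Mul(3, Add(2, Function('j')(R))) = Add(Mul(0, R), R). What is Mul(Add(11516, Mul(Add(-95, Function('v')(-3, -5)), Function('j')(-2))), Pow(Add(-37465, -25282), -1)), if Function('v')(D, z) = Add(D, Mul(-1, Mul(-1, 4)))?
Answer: Rational(-35300, 188241) ≈ -0.18753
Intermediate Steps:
Function('j')(R) = Add(-2, Mul(Rational(1, 3), R)) (Function('j')(R) = Add(-2, Mul(Rational(1, 3), Add(Mul(0, R), R))) = Add(-2, Mul(Rational(1, 3), Add(0, R))) = Add(-2, Mul(Rational(1, 3), R)))
Function('v')(D, z) = Add(4, D) (Function('v')(D, z) = Add(D, Mul(-1, -4)) = Add(D, 4) = Add(4, D))
Mul(Add(11516, Mul(Add(-95, Function('v')(-3, -5)), Function('j')(-2))), Pow(Add(-37465, -25282), -1)) = Mul(Add(11516, Mul(Add(-95, Add(4, -3)), Add(-2, Mul(Rational(1, 3), -2)))), Pow(Add(-37465, -25282), -1)) = Mul(Add(11516, Mul(Add(-95, 1), Add(-2, Rational(-2, 3)))), Pow(-62747, -1)) = Mul(Add(11516, Mul(-94, Rational(-8, 3))), Rational(-1, 62747)) = Mul(Add(11516, Rational(752, 3)), Rational(-1, 62747)) = Mul(Rational(35300, 3), Rational(-1, 62747)) = Rational(-35300, 188241)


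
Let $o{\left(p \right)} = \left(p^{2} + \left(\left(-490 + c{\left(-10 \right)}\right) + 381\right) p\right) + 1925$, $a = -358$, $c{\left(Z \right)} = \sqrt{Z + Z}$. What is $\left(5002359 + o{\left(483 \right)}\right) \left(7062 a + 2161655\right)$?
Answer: $-1900487960966 - 354078606 i \sqrt{5} \approx -1.9005 \cdot 10^{12} - 7.9174 \cdot 10^{8} i$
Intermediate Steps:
$c{\left(Z \right)} = \sqrt{2} \sqrt{Z}$ ($c{\left(Z \right)} = \sqrt{2 Z} = \sqrt{2} \sqrt{Z}$)
$o{\left(p \right)} = 1925 + p^{2} + p \left(-109 + 2 i \sqrt{5}\right)$ ($o{\left(p \right)} = \left(p^{2} + \left(\left(-490 + \sqrt{2} \sqrt{-10}\right) + 381\right) p\right) + 1925 = \left(p^{2} + \left(\left(-490 + \sqrt{2} i \sqrt{10}\right) + 381\right) p\right) + 1925 = \left(p^{2} + \left(\left(-490 + 2 i \sqrt{5}\right) + 381\right) p\right) + 1925 = \left(p^{2} + \left(-109 + 2 i \sqrt{5}\right) p\right) + 1925 = \left(p^{2} + p \left(-109 + 2 i \sqrt{5}\right)\right) + 1925 = 1925 + p^{2} + p \left(-109 + 2 i \sqrt{5}\right)$)
$\left(5002359 + o{\left(483 \right)}\right) \left(7062 a + 2161655\right) = \left(5002359 + \left(1925 + 483^{2} - 52647 + 2 i 483 \sqrt{5}\right)\right) \left(7062 \left(-358\right) + 2161655\right) = \left(5002359 + \left(1925 + 233289 - 52647 + 966 i \sqrt{5}\right)\right) \left(-2528196 + 2161655\right) = \left(5002359 + \left(182567 + 966 i \sqrt{5}\right)\right) \left(-366541\right) = \left(5184926 + 966 i \sqrt{5}\right) \left(-366541\right) = -1900487960966 - 354078606 i \sqrt{5}$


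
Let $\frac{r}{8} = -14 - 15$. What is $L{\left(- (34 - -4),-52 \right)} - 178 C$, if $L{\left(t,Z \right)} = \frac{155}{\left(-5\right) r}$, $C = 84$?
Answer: $- \frac{3468833}{232} \approx -14952.0$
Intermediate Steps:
$r = -232$ ($r = 8 \left(-14 - 15\right) = 8 \left(-29\right) = -232$)
$L{\left(t,Z \right)} = \frac{31}{232}$ ($L{\left(t,Z \right)} = \frac{155}{\left(-5\right) \left(-232\right)} = \frac{155}{1160} = 155 \cdot \frac{1}{1160} = \frac{31}{232}$)
$L{\left(- (34 - -4),-52 \right)} - 178 C = \frac{31}{232} - 14952 = - \frac{3468833}{232}$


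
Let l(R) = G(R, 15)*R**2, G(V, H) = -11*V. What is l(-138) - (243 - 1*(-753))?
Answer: 28907796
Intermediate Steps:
l(R) = -11*R**3 (l(R) = (-11*R)*R**2 = -11*R**3)
l(-138) - (243 - 1*(-753)) = -11*(-138)**3 - (243 - 1*(-753)) = -11*(-2628072) - (243 + 753) = 28908792 - 1*996 = 28908792 - 996 = 28907796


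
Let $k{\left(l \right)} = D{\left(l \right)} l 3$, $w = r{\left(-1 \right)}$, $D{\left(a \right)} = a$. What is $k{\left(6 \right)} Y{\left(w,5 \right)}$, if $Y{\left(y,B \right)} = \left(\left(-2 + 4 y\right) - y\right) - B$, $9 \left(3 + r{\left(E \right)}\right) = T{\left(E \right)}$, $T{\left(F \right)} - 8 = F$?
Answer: $-1476$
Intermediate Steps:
$T{\left(F \right)} = 8 + F$
$r{\left(E \right)} = - \frac{19}{9} + \frac{E}{9}$ ($r{\left(E \right)} = -3 + \frac{8 + E}{9} = -3 + \left(\frac{8}{9} + \frac{E}{9}\right) = - \frac{19}{9} + \frac{E}{9}$)
$w = - \frac{20}{9}$ ($w = - \frac{19}{9} + \frac{1}{9} \left(-1\right) = - \frac{19}{9} - \frac{1}{9} = - \frac{20}{9} \approx -2.2222$)
$Y{\left(y,B \right)} = -2 - B + 3 y$ ($Y{\left(y,B \right)} = \left(-2 + 3 y\right) - B = -2 - B + 3 y$)
$k{\left(l \right)} = 3 l^{2}$ ($k{\left(l \right)} = l l 3 = l^{2} \cdot 3 = 3 l^{2}$)
$k{\left(6 \right)} Y{\left(w,5 \right)} = 3 \cdot 6^{2} \left(-2 - 5 + 3 \left(- \frac{20}{9}\right)\right) = 3 \cdot 36 \left(-2 - 5 - \frac{20}{3}\right) = 108 \left(- \frac{41}{3}\right) = -1476$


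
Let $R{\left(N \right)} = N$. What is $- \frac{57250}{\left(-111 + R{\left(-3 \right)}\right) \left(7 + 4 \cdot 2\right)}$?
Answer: $\frac{5725}{171} \approx 33.48$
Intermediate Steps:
$- \frac{57250}{\left(-111 + R{\left(-3 \right)}\right) \left(7 + 4 \cdot 2\right)} = - \frac{57250}{\left(-111 - 3\right) \left(7 + 4 \cdot 2\right)} = - \frac{57250}{\left(-114\right) \left(7 + 8\right)} = - \frac{57250}{\left(-114\right) 15} = - \frac{57250}{-1710} = \left(-57250\right) \left(- \frac{1}{1710}\right) = \frac{5725}{171}$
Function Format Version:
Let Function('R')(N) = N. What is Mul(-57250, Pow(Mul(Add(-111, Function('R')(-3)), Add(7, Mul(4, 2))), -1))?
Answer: Rational(5725, 171) ≈ 33.480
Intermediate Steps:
Mul(-57250, Pow(Mul(Add(-111, Function('R')(-3)), Add(7, Mul(4, 2))), -1)) = Mul(-57250, Pow(Mul(Add(-111, -3), Add(7, Mul(4, 2))), -1)) = Mul(-57250, Pow(Mul(-114, Add(7, 8)), -1)) = Mul(-57250, Pow(Mul(-114, 15), -1)) = Mul(-57250, Pow(-1710, -1)) = Mul(-57250, Rational(-1, 1710)) = Rational(5725, 171)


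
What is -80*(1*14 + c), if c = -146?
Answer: 10560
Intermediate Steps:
-80*(1*14 + c) = -80*(1*14 - 146) = -80*(14 - 146) = -80*(-132) = 10560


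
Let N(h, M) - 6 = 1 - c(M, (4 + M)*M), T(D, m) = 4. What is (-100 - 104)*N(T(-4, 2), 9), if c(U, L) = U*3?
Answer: 4080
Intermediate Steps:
c(U, L) = 3*U
N(h, M) = 7 - 3*M (N(h, M) = 6 + (1 - 3*M) = 7 - 3*M)
(-100 - 104)*N(T(-4, 2), 9) = (-100 - 104)*(7 - 3*9) = -204*(7 - 27) = -204*(-20) = 4080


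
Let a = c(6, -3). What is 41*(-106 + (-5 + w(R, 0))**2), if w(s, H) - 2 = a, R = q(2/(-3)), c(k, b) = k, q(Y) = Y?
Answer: -3977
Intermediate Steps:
R = -2/3 (R = 2/(-3) = 2*(-1/3) = -2/3 ≈ -0.66667)
a = 6
w(s, H) = 8 (w(s, H) = 2 + 6 = 8)
41*(-106 + (-5 + w(R, 0))**2) = 41*(-106 + (-5 + 8)**2) = 41*(-106 + 3**2) = 41*(-106 + 9) = 41*(-97) = -3977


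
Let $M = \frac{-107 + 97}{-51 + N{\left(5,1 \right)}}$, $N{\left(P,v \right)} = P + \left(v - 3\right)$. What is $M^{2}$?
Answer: $\frac{25}{576} \approx 0.043403$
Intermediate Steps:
$N{\left(P,v \right)} = -3 + P + v$ ($N{\left(P,v \right)} = P + \left(-3 + v\right) = -3 + P + v$)
$M = \frac{5}{24}$ ($M = \frac{-107 + 97}{-51 + \left(-3 + 5 + 1\right)} = - \frac{10}{-51 + 3} = - \frac{10}{-48} = \left(-10\right) \left(- \frac{1}{48}\right) = \frac{5}{24} \approx 0.20833$)
$M^{2} = \left(\frac{5}{24}\right)^{2} = \frac{25}{576}$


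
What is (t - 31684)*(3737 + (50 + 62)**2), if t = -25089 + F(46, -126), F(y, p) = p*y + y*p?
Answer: -1113050565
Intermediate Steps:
F(y, p) = 2*p*y (F(y, p) = p*y + p*y = 2*p*y)
t = -36681 (t = -25089 + 2*(-126)*46 = -25089 - 11592 = -36681)
(t - 31684)*(3737 + (50 + 62)**2) = (-36681 - 31684)*(3737 + (50 + 62)**2) = -68365*(3737 + 112**2) = -68365*(3737 + 12544) = -68365*16281 = -1113050565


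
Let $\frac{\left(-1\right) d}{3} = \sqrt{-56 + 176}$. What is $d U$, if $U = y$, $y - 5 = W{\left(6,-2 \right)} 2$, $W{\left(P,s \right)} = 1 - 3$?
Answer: $- 6 \sqrt{30} \approx -32.863$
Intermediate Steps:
$W{\left(P,s \right)} = -2$
$y = 1$ ($y = 5 - 4 = 1$)
$U = 1$
$d = - 6 \sqrt{30}$ ($d = - 3 \sqrt{-56 + 176} = - 3 \sqrt{120} = - 3 \cdot 2 \sqrt{30} = - 6 \sqrt{30} \approx -32.863$)
$d U = - 6 \sqrt{30} \cdot 1 = - 6 \sqrt{30}$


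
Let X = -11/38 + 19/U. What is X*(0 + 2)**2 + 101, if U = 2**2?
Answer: 2258/19 ≈ 118.84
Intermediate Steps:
U = 4
X = 339/76 (X = -11/38 + 19/4 = 339/76 ≈ 4.4605)
X*(0 + 2)**2 + 101 = 339*(0 + 2)**2/76 + 101 = (339/76)*2**2 + 101 = (339/76)*4 + 101 = 339/19 + 101 = 2258/19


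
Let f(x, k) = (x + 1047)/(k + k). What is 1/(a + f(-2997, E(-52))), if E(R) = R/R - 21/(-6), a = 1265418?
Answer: 3/3795604 ≈ 7.9039e-7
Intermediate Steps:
E(R) = 9/2 (E(R) = 1 - 21*(-⅙) = 1 + 7/2 = 9/2)
f(x, k) = (1047 + x)/(2*k) (f(x, k) = (1047 + x)/((2*k)) = (1047 + x)*(1/(2*k)) = (1047 + x)/(2*k))
1/(a + f(-2997, E(-52))) = 1/(1265418 + (1047 - 2997)/(2*(9/2))) = 1/(1265418 + (½)*(2/9)*(-1950)) = 1/(1265418 - 650/3) = 1/(3795604/3) = 3/3795604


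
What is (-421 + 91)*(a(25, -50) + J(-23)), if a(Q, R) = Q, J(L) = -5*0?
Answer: -8250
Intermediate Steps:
J(L) = 0
(-421 + 91)*(a(25, -50) + J(-23)) = (-421 + 91)*(25 + 0) = -330*25 = -8250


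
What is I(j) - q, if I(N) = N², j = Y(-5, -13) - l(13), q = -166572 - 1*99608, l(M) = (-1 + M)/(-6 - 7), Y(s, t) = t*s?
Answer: 45718869/169 ≈ 2.7053e+5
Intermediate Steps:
Y(s, t) = s*t
l(M) = 1/13 - M/13 (l(M) = (-1 + M)/(-13) = (-1 + M)*(-1/13) = 1/13 - M/13)
q = -266180 (q = -166572 - 99608 = -266180)
j = 857/13 (j = -5*(-13) - (1/13 - 1/13*13) = 65 - (1/13 - 1) = 65 - 1*(-12/13) = 65 + 12/13 = 857/13 ≈ 65.923)
I(j) - q = (857/13)² - 1*(-266180) = 734449/169 + 266180 = 45718869/169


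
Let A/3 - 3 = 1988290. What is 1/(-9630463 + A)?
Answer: -1/3665584 ≈ -2.7281e-7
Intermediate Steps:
A = 5964879 (A = 9 + 3*1988290 = 9 + 5964870 = 5964879)
1/(-9630463 + A) = 1/(-9630463 + 5964879) = 1/(-3665584) = -1/3665584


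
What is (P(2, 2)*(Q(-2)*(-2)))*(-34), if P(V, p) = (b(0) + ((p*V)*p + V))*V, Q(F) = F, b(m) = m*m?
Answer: -2720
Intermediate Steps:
b(m) = m²
P(V, p) = V*(V + V*p²) (P(V, p) = (0² + ((p*V)*p + V))*V = (0 + ((V*p)*p + V))*V = (0 + (V*p² + V))*V = (0 + (V + V*p²))*V = (V + V*p²)*V = V*(V + V*p²))
(P(2, 2)*(Q(-2)*(-2)))*(-34) = ((2²*(1 + 2²))*(-2*(-2)))*(-34) = ((4*(1 + 4))*4)*(-34) = ((4*5)*4)*(-34) = (20*4)*(-34) = 80*(-34) = -2720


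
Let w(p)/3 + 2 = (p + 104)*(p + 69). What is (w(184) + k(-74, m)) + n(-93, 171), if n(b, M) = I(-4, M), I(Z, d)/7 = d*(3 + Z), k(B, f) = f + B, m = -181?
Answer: 217134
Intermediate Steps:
w(p) = -6 + 3*(69 + p)*(104 + p) (w(p) = -6 + 3*((p + 104)*(p + 69)) = -6 + 3*((104 + p)*(69 + p)) = -6 + 3*((69 + p)*(104 + p)) = -6 + 3*(69 + p)*(104 + p))
k(B, f) = B + f
I(Z, d) = 7*d*(3 + Z) (I(Z, d) = 7*(d*(3 + Z)) = 7*d*(3 + Z))
n(b, M) = -7*M (n(b, M) = 7*M*(3 - 4) = 7*M*(-1) = -7*M)
(w(184) + k(-74, m)) + n(-93, 171) = ((21522 + 3*184² + 519*184) + (-74 - 181)) - 7*171 = ((21522 + 3*33856 + 95496) - 255) - 1197 = ((21522 + 101568 + 95496) - 255) - 1197 = (218586 - 255) - 1197 = 218331 - 1197 = 217134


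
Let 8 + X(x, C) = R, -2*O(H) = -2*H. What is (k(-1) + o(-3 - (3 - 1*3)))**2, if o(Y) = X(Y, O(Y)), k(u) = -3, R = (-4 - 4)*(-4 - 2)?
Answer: 1369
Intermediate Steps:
R = 48 (R = -8*(-6) = 48)
O(H) = H (O(H) = -(-1)*H = H)
X(x, C) = 40 (X(x, C) = -8 + 48 = 40)
o(Y) = 40
(k(-1) + o(-3 - (3 - 1*3)))**2 = (-3 + 40)**2 = 37**2 = 1369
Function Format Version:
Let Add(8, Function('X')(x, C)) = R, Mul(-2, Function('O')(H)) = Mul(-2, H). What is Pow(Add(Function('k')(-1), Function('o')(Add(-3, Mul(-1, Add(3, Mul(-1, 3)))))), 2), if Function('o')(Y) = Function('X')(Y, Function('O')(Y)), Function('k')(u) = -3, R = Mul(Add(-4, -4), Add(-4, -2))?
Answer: 1369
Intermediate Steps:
R = 48 (R = Mul(-8, -6) = 48)
Function('O')(H) = H (Function('O')(H) = Mul(Rational(-1, 2), Mul(-2, H)) = H)
Function('X')(x, C) = 40 (Function('X')(x, C) = Add(-8, 48) = 40)
Function('o')(Y) = 40
Pow(Add(Function('k')(-1), Function('o')(Add(-3, Mul(-1, Add(3, Mul(-1, 3)))))), 2) = Pow(Add(-3, 40), 2) = Pow(37, 2) = 1369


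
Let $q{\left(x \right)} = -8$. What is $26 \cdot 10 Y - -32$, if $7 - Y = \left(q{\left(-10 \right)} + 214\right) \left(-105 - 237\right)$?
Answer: $18319372$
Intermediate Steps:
$Y = 70459$ ($Y = 7 - \left(-8 + 214\right) \left(-105 - 237\right) = 7 - 206 \left(-342\right) = 7 - -70452 = 7 + 70452 = 70459$)
$26 \cdot 10 Y - -32 = 26 \cdot 10 \cdot 70459 - -32 = 260 \cdot 70459 + 32 = 18319340 + 32 = 18319372$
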